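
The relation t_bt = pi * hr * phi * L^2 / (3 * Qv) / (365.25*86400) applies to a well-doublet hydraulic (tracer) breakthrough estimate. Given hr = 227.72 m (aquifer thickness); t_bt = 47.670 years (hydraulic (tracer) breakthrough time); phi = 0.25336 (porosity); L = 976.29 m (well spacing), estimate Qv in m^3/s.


Qv = pi*hr*phi*L^2 / (3*t_bt*365.25*86400)
Qv = pi*227.72*0.25336*976.29^2 / (3*47.670*365.25*86400)
Qv = 0.038280 m^3/s


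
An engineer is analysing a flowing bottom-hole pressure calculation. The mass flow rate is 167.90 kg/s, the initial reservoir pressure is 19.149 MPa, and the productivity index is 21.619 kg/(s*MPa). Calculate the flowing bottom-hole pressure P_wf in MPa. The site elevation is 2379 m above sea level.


P_wf = P_i - mdot / PI
P_wf = 19.149 - 167.90 / 21.619
P_wf = 11.383 MPa


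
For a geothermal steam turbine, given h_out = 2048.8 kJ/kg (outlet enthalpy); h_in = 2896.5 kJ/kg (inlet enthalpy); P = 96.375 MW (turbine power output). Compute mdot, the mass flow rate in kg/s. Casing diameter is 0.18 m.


mdot = P * 1000 / (h_in - h_out)
mdot = 96.375 * 1000 / (2896.5 - 2048.8)
mdot = 113.69 kg/s


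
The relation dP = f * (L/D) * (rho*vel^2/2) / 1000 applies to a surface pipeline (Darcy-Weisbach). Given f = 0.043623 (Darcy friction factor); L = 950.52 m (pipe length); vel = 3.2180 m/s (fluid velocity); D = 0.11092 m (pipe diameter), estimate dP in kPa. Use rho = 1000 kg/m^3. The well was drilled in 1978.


dP = f * (L/D) * (rho*vel^2/2) / 1000
dP = 0.043623 * (950.52/0.11092) * (1000*3.2180^2/2) / 1000
dP = 1935.6 kPa


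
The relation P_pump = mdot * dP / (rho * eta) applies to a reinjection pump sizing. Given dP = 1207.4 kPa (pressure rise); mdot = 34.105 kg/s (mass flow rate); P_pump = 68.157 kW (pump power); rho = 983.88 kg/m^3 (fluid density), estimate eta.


eta = mdot * dP / (rho * P_pump)
eta = 34.105 * 1207.4 / (983.88 * 68.157)
eta = 0.61407


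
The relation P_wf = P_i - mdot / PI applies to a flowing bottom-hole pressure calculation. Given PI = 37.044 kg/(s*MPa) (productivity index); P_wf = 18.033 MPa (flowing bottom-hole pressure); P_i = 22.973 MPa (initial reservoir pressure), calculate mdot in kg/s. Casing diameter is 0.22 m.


mdot = (P_i - P_wf) * PI
mdot = (22.973 - 18.033) * 37.044
mdot = 183.00 kg/s


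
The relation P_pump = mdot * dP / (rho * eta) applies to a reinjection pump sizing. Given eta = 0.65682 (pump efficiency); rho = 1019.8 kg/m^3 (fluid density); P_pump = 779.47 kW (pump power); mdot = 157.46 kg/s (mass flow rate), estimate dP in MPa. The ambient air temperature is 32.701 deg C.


dP = P_pump * rho * eta / mdot
dP = 779.47 * 1019.8 * 0.65682 / 157.46
dP = 3315.817 kPa
Convert: 3315.817 kPa * 0.001 = 3.3158 MPa
dP = 3.3158 MPa


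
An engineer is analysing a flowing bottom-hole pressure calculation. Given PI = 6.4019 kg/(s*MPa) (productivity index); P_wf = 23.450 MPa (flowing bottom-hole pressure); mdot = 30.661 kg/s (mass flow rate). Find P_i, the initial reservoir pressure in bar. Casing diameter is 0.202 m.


P_i = P_wf + mdot / PI
P_i = 23.450 + 30.661 / 6.4019
P_i = 28.23936 MPa
Convert: 28.23936 MPa * 10.0 = 282.39 bar
P_i = 282.39 bar


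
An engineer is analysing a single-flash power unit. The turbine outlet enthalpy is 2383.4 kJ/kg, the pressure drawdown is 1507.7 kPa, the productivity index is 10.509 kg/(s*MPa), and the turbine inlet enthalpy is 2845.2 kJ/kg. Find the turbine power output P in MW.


Step 1: mdot = PI * dP / 1000 = 10.509 * 1507.7 / 1000 = 15.84442 kg/s
Step 2: P = mdot*(h_in - h_out)/1000 = 15.84442*(2845.2 - 2383.4)/1000 = 7.3170 MW
P = 7.3170 MW


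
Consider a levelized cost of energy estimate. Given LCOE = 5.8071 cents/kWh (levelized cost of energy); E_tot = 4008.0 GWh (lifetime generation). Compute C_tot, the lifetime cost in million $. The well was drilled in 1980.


C_tot = LCOE / 100 * E_tot
C_tot = 5.8071 / 100 * 4008.0
C_tot = 232.75 million $


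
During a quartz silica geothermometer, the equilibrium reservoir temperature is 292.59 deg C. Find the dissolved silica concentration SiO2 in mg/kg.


SiO2 = 10^(5.19 - 1309/(T_eq + 273.15))
SiO2 = 10^(5.19 - 1309/(292.59 + 273.15))
SiO2 = 752.00 mg/kg


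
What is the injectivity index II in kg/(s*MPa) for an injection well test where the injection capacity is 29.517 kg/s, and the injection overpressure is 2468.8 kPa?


II = mdot * 1000 / dP
II = 29.517 * 1000 / 2468.8
II = 11.956 kg/(s*MPa)


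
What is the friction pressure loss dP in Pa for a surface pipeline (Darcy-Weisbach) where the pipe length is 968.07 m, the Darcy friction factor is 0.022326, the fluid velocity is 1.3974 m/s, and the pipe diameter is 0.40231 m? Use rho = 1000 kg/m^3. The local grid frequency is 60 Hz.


dP = f * (L/D) * (rho*vel^2/2) / 1000
dP = 0.022326 * (968.07/0.40231) * (1000*1.3974^2/2) / 1000
dP = 52.45276 kPa
Convert: 52.45276 kPa * 1000.0 = 52453 Pa
dP = 52453 Pa


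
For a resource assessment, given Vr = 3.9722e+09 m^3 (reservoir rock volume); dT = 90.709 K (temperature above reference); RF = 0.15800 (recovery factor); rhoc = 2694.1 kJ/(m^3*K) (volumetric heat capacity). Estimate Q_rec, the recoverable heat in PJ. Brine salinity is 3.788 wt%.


Step 1: Q_s = Vr*rhoc*dT/1e12 = 3.9722e+09*2694.1*90.709/1e12 = 970.7227 PJ
Step 2: Q_rec = Q_s * RF = 970.7227 * 0.158 = 153.37 PJ
Q_rec = 153.37 PJ


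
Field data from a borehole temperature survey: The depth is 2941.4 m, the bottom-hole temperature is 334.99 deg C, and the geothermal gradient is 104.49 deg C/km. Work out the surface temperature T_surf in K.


T_surf = T_d - grad * d / 1000
T_surf = 334.99 - 104.49 * 2941.4 / 1000
T_surf = 27.64311 deg C
Convert to K: 27.64311 + 273.15 = 300.79 K
T_surf = 300.79 K


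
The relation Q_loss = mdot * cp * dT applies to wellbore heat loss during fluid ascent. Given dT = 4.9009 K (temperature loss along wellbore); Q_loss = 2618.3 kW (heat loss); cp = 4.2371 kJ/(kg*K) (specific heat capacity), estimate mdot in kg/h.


mdot = Q_loss / (cp * dT)
mdot = 2618.3 / (4.2371 * 4.9009)
mdot = 126.0883 kg/s
Convert: 126.0883 kg/s * 3600.0 = 4.5392e+05 kg/h
mdot = 4.5392e+05 kg/h


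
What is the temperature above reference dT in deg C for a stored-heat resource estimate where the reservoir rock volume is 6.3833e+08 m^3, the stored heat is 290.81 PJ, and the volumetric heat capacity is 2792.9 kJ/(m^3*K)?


dT = Q_s * 1e12 / (Vr * rhoc)
dT = 290.81 * 1e12 / (6.3833e+08 * 2792.9)
dT = 163.1206 K
Convert (temperature difference, 1 K = 1 deg C): 163.1206 K = 163.1206 deg C
dT = 163.12 deg C


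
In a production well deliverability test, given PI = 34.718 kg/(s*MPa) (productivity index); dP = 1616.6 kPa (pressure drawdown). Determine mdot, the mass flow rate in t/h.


mdot = PI * dP / 1000
mdot = 34.718 * 1616.6 / 1000
mdot = 56.12512 kg/s
Convert: 56.12512 kg/s * 3.6 = 202.05 t/h
mdot = 202.05 t/h


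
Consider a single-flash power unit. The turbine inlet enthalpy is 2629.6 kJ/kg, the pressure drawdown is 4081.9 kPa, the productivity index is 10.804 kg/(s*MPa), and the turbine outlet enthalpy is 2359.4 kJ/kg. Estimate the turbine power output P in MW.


Step 1: mdot = PI * dP / 1000 = 10.804 * 4081.9 / 1000 = 44.10085 kg/s
Step 2: P = mdot*(h_in - h_out)/1000 = 44.10085*(2629.6 - 2359.4)/1000 = 11.916 MW
P = 11.916 MW


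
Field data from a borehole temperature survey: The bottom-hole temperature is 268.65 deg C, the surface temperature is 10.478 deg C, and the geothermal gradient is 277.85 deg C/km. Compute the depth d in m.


d = (T_d - T_surf) / grad * 1000
d = (268.65 - 10.478) / 277.85 * 1000
d = 929.18 m


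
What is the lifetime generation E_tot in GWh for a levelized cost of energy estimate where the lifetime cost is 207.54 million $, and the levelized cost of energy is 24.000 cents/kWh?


E_tot = C_tot / LCOE * 100
E_tot = 207.54 / 24.000 * 100
E_tot = 864.75 GWh


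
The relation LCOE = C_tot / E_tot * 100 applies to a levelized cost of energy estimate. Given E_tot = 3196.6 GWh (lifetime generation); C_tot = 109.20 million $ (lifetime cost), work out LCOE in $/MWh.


LCOE = C_tot / E_tot * 100
LCOE = 109.20 / 3196.6 * 100
LCOE = 3.416130 cents/kWh
Convert: 3.416130 cents/kWh * 10.0 = 34.161 $/MWh
LCOE = 34.161 $/MWh


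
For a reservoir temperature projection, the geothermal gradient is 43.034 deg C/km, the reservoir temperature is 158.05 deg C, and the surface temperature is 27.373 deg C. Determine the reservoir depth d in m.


d = (T_res - T_surf) / grad * 1000
d = (158.05 - 27.373) / 43.034 * 1000
d = 3036.6 m


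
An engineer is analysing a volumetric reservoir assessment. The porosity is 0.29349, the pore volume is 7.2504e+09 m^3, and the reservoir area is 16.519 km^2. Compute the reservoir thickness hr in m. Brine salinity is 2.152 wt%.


hr = Vp / (A * 1e6 * phi)
hr = 7.2504e+09 / (16.519 * 1e6 * 0.29349)
hr = 1495.5 m


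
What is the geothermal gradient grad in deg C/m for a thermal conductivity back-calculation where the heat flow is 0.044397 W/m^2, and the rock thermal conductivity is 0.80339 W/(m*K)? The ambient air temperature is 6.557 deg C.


grad = q / k * 1000
grad = 0.044397 / 0.80339 * 1000
grad = 55.26208 deg C/km
Convert: 55.26208 deg C/km * 0.001 = 0.055262 deg C/m
grad = 0.055262 deg C/m


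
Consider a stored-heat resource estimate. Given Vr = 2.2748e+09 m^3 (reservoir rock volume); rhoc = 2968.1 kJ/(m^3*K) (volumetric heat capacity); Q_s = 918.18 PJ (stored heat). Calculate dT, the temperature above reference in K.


dT = Q_s * 1e12 / (Vr * rhoc)
dT = 918.18 * 1e12 / (2.2748e+09 * 2968.1)
dT = 135.99 K


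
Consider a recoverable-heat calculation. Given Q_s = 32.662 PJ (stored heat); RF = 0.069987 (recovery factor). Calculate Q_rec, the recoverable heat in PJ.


Q_rec = Q_s * RF
Q_rec = 32.662 * 0.069987
Q_rec = 2.2859 PJ


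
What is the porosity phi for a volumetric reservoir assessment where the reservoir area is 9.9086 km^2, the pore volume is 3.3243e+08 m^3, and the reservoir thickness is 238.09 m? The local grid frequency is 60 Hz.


phi = Vp / (A * 1e6 * hr)
phi = 3.3243e+08 / (9.9086 * 1e6 * 238.09)
phi = 0.14091


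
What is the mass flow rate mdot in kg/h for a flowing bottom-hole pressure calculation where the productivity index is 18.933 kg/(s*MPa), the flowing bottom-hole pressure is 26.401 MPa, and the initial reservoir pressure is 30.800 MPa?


mdot = (P_i - P_wf) * PI
mdot = (30.800 - 26.401) * 18.933
mdot = 83.28627 kg/s
Convert: 83.28627 kg/s * 3600.0 = 2.9983e+05 kg/h
mdot = 2.9983e+05 kg/h


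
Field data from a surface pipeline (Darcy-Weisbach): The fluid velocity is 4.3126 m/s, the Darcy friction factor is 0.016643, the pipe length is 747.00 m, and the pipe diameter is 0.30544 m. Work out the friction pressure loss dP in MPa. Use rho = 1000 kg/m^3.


dP = f * (L/D) * (rho*vel^2/2) / 1000
dP = 0.016643 * (747.00/0.30544) * (1000*4.3126^2/2) / 1000
dP = 378.5077 kPa
Convert: 378.5077 kPa * 0.001 = 0.37851 MPa
dP = 0.37851 MPa


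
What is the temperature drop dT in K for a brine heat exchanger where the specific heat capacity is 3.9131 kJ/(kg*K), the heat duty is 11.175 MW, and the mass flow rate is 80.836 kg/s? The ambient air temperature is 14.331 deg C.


dT = Q * 1000 / (mdot * cp)
dT = 11.175 * 1000 / (80.836 * 3.9131)
dT = 35.328 K


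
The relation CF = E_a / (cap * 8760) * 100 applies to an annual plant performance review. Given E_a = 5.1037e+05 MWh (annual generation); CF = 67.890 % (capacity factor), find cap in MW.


cap = E_a / (CF/100 * 8760)
cap = 5.1037e+05 / (67.890/100 * 8760)
cap = 85.817 MW


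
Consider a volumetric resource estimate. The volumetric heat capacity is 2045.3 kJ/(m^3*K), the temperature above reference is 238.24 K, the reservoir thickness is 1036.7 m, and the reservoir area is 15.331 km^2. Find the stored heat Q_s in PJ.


Step 1: Vr = A*1e6*hr = 15.331*1e6*1036.7 = 1.589365e+10 m^3
Step 2: Q_s = Vr*rhoc*dT/1e12 = 1.589365e+10*2045.3*238.24/1e12 = 7744.5 PJ
Q_s = 7744.5 PJ


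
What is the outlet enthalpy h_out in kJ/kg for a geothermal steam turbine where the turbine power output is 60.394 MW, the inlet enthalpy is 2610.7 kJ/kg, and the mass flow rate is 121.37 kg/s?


h_out = h_in - P * 1000 / mdot
h_out = 2610.7 - 60.394 * 1000 / 121.37
h_out = 2113.1 kJ/kg


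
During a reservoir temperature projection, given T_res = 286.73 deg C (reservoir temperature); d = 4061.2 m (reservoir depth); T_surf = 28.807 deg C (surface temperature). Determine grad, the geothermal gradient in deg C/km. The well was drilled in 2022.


grad = (T_res - T_surf) / d * 1000
grad = (286.73 - 28.807) / 4061.2 * 1000
grad = 63.509 deg C/km


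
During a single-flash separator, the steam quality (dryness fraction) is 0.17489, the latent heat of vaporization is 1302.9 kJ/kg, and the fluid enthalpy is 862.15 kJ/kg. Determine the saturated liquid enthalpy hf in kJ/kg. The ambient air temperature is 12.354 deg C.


hf = h - x * hfg
hf = 862.15 - 0.17489 * 1302.9
hf = 634.29 kJ/kg


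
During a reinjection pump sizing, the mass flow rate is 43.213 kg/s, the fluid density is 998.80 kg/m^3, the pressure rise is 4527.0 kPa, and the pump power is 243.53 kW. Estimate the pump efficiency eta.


eta = mdot * dP / (rho * P_pump)
eta = 43.213 * 4527.0 / (998.80 * 243.53)
eta = 0.80426


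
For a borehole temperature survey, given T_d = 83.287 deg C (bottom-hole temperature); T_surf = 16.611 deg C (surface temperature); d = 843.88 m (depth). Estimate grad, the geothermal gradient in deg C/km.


grad = (T_d - T_surf) / d * 1000
grad = (83.287 - 16.611) / 843.88 * 1000
grad = 79.011 deg C/km


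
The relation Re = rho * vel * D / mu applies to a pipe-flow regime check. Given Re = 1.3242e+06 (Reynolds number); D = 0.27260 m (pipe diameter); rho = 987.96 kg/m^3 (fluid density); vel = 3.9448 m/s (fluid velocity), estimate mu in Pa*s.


mu = rho * vel * D / Re
mu = 987.96 * 3.9448 * 0.27260 / 1.3242e+06
mu = 0.00080230 Pa*s


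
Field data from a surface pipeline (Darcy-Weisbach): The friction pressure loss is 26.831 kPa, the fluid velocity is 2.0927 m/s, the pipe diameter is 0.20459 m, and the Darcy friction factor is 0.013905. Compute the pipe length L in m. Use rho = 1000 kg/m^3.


L = dP*1000*D / (f*rho*vel^2/2)
L = 26.831*1000*0.20459 / (0.013905*1000*2.0927^2/2)
L = 180.29 m


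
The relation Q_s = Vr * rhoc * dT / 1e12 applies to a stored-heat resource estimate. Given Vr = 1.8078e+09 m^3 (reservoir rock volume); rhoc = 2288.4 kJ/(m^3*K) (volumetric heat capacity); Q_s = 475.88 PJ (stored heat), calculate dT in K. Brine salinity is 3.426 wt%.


dT = Q_s * 1e12 / (Vr * rhoc)
dT = 475.88 * 1e12 / (1.8078e+09 * 2288.4)
dT = 115.03 K


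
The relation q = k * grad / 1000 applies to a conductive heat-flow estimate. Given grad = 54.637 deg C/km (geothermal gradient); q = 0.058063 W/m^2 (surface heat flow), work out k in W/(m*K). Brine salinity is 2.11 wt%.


k = q * 1000 / grad
k = 0.058063 * 1000 / 54.637
k = 1.0627 W/(m*K)


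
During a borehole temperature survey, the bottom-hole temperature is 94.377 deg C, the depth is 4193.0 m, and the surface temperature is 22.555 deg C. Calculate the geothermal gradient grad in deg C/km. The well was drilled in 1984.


grad = (T_d - T_surf) / d * 1000
grad = (94.377 - 22.555) / 4193.0 * 1000
grad = 17.129 deg C/km


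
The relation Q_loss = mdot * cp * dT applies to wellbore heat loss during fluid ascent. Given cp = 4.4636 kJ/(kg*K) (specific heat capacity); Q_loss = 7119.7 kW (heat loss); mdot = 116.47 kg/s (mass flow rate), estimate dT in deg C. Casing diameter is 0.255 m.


dT = Q_loss / (mdot * cp)
dT = 7119.7 / (116.47 * 4.4636)
dT = 13.69501 K
Convert (temperature difference, 1 K = 1 deg C): 13.69501 K = 13.69501 deg C
dT = 13.695 deg C


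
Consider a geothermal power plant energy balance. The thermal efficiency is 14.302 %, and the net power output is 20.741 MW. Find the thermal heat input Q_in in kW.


Q_in = W_net / (eta / 100)
Q_in = 20.741 / (14.302 / 100)
Q_in = 145.0217 MW
Convert: 145.0217 MW * 1000.0 = 1.4502e+05 kW
Q_in = 1.4502e+05 kW


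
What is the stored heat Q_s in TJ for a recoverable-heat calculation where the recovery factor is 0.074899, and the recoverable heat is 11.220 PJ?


Q_s = Q_rec / RF
Q_s = 11.220 / 0.074899
Q_s = 149.8017 PJ
Convert: 149.8017 PJ * 1000.0 = 1.4980e+05 TJ
Q_s = 1.4980e+05 TJ


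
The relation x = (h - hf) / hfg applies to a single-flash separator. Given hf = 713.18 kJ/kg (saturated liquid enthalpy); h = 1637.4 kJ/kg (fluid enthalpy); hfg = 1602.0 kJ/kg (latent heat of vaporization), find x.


x = (h - hf) / hfg
x = (1637.4 - 713.18) / 1602.0
x = 0.57692


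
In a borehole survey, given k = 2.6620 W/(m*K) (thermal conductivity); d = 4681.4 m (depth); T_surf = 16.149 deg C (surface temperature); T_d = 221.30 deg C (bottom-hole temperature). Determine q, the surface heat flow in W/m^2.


Step 1: grad = (T_d - T_surf)/d * 1000 = (221.3 - 16.149)/4681.4 * 1000 = 43.82257 deg C/km
Step 2: q = k * grad / 1000 = 2.662 * 43.82257 / 1000 = 0.11666 W/m^2
q = 0.11666 W/m^2


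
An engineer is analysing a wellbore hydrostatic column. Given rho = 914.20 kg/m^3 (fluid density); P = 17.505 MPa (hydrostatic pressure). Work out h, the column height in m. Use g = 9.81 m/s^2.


h = P * 1e6 / (g * rho)
h = 17.505 * 1e6 / (9.81 * 914.20)
h = 1951.9 m


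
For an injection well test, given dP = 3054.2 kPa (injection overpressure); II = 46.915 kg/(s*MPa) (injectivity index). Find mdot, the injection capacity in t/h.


mdot = II * dP / 1000
mdot = 46.915 * 3054.2 / 1000
mdot = 143.2878 kg/s
Convert: 143.2878 kg/s * 3.6 = 515.84 t/h
mdot = 515.84 t/h


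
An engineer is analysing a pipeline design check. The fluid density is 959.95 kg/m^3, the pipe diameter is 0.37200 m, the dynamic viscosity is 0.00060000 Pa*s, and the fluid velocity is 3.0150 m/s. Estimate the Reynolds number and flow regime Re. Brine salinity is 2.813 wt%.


Step 1: Re = rho*vel*D/mu = 959.95*3.015*0.372/0.0006 = 1.7944e+06
Step 2: Re = 1.7944e+06 > 4000, so flow is turbulent.
Re = 1.7944e+06 (turbulent)


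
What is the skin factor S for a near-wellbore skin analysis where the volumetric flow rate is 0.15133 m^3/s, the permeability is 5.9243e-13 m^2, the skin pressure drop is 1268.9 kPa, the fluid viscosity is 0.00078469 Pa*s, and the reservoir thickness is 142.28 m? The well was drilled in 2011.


S = dP_s * 1000 * 2*pi*k*hr / (q*mu)
S = 1268.9 * 1000 * 2*pi*5.9243e-13*142.28 / (0.15133*0.00078469)
S = 5.6593


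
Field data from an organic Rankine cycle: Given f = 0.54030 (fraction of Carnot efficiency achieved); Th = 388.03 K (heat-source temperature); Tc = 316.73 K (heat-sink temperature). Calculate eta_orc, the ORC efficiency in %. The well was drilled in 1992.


eta_orc = (1 - Tc/Th) * f * 100
eta_orc = (1 - 316.73/388.03) * 0.54030 * 100
eta_orc = 9.9279 %


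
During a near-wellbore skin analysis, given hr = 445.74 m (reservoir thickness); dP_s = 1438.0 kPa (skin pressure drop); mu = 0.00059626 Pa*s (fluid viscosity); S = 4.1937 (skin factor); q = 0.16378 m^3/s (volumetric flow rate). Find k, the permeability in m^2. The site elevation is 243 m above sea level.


k = S*q*mu / (2*pi*dP_s*1000*hr)
k = 4.1937*0.16378*0.00059626 / (2*pi*1438.0*1000*445.74)
k = 1.0169e-13 m^2


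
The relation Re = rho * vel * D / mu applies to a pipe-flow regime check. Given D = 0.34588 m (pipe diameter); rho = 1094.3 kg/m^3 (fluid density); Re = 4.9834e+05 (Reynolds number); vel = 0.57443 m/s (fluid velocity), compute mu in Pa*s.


mu = rho * vel * D / Re
mu = 1094.3 * 0.57443 * 0.34588 / 4.9834e+05
mu = 0.00043629 Pa*s


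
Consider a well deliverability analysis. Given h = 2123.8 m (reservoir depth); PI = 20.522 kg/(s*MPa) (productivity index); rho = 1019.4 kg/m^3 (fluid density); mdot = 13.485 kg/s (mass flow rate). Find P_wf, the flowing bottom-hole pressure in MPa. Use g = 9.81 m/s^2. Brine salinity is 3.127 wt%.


Step 1: P_i = rho*g*h/1e6 = 1019.4*9.81*2123.8/1e6 = 21.23867 MPa
Step 2: P_wf = P_i - mdot/PI = 21.23867 - 13.485/20.522 = 20.582 MPa
P_wf = 20.582 MPa


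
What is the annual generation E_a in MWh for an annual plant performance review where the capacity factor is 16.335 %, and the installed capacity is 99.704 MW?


E_a = CF / 100 * cap * 8760
E_a = 16.335 / 100 * 99.704 * 8760
E_a = 1.4267e+05 MWh


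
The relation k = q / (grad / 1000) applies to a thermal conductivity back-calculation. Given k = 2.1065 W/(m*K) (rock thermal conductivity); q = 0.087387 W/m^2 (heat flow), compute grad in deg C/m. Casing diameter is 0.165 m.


grad = q / k * 1000
grad = 0.087387 / 2.1065 * 1000
grad = 41.48445 deg C/km
Convert: 41.48445 deg C/km * 0.001 = 0.041484 deg C/m
grad = 0.041484 deg C/m


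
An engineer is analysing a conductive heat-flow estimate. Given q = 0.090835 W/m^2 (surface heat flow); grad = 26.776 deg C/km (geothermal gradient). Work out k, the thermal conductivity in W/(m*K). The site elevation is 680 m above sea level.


k = q * 1000 / grad
k = 0.090835 * 1000 / 26.776
k = 3.3924 W/(m*K)


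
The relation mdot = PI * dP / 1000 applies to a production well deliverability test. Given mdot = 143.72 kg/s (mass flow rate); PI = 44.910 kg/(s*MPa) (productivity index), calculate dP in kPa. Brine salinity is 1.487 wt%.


dP = mdot * 1000 / PI
dP = 143.72 * 1000 / 44.910
dP = 3200.2 kPa


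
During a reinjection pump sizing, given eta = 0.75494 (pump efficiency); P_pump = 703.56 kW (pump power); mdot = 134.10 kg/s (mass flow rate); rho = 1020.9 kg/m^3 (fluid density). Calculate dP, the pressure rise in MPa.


dP = P_pump * rho * eta / mdot
dP = 703.56 * 1020.9 * 0.75494 / 134.10
dP = 4043.598 kPa
Convert: 4043.598 kPa * 0.001 = 4.0436 MPa
dP = 4.0436 MPa


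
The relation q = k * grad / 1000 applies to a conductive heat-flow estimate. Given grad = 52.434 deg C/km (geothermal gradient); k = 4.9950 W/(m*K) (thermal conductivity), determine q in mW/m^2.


q = k * grad / 1000
q = 4.9950 * 52.434 / 1000
q = 0.2619078 W/m^2
Convert: 0.2619078 W/m^2 * 1000.0 = 261.91 mW/m^2
q = 261.91 mW/m^2


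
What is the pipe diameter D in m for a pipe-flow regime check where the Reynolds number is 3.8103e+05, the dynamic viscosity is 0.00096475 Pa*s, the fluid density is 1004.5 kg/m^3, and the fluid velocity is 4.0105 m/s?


D = Re * mu / (rho * vel)
D = 3.8103e+05 * 0.00096475 / (1004.5 * 4.0105)
D = 0.091248 m


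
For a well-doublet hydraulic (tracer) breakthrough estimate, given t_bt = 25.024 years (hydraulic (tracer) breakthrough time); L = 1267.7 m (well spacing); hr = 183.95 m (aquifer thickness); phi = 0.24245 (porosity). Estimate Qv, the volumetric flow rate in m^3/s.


Qv = pi*hr*phi*L^2 / (3*t_bt*365.25*86400)
Qv = pi*183.95*0.24245*1267.7^2 / (3*25.024*365.25*86400)
Qv = 0.095044 m^3/s


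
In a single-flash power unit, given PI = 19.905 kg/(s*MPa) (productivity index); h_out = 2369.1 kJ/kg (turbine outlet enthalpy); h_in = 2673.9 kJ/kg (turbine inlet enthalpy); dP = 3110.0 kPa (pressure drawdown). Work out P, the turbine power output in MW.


Step 1: mdot = PI * dP / 1000 = 19.905 * 3110.0 / 1000 = 61.90455 kg/s
Step 2: P = mdot*(h_in - h_out)/1000 = 61.90455*(2673.9 - 2369.1)/1000 = 18.869 MW
P = 18.869 MW


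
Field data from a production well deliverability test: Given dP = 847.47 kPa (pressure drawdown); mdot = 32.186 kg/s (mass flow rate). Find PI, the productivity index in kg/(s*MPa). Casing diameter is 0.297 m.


PI = mdot * 1000 / dP
PI = 32.186 * 1000 / 847.47
PI = 37.979 kg/(s*MPa)


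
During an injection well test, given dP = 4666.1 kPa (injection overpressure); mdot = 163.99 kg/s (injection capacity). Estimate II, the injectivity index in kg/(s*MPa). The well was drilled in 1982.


II = mdot * 1000 / dP
II = 163.99 * 1000 / 4666.1
II = 35.145 kg/(s*MPa)


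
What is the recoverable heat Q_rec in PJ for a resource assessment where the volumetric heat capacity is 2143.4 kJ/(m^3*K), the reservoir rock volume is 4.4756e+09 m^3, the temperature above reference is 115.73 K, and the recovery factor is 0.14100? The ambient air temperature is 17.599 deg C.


Step 1: Q_s = Vr*rhoc*dT/1e12 = 4.4756e+09*2143.4*115.73/1e12 = 1110.198 PJ
Step 2: Q_rec = Q_s * RF = 1110.198 * 0.141 = 156.54 PJ
Q_rec = 156.54 PJ


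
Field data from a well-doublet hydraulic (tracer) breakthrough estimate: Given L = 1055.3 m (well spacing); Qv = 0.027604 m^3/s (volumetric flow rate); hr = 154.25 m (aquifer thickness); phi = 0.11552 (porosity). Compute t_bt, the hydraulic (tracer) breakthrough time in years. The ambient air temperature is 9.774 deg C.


t_bt = pi * hr * phi * L^2 / (3 * Qv) / (365.25*86400)
t_bt = pi * 154.25 * 0.11552 * 1055.3^2 / (3 * 0.027604) / (365.25*86400)
t_bt = 23.855 years


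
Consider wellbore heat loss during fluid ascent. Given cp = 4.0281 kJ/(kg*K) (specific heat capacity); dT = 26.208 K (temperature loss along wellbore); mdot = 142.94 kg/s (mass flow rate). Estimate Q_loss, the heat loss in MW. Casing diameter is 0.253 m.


Q_loss = mdot * cp * dT
Q_loss = 142.94 * 4.0281 * 26.208
Q_loss = 15089.95 kW
Convert: 15089.95 kW * 0.001 = 15.090 MW
Q_loss = 15.090 MW


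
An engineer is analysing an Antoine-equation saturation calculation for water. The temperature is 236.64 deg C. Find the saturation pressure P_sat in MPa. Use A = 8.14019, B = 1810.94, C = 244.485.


P_sat = 10^(A - B/(C + T)) / 760 * 0.101325
P_sat = 10^(8.14019 - 1810.94/(244.485 + 236.64)) / 760 * 0.101325
P_sat = 3.1705 MPa


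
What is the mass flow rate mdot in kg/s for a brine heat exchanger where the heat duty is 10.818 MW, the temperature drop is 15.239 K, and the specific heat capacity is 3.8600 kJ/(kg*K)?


mdot = Q * 1000 / (cp * dT)
mdot = 10.818 * 1000 / (3.8600 * 15.239)
mdot = 183.91 kg/s


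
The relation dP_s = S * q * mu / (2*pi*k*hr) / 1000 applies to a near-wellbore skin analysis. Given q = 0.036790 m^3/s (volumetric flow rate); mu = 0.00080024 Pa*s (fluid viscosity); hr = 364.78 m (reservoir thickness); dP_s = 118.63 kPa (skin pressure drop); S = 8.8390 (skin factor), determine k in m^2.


k = S*q*mu / (2*pi*dP_s*1000*hr)
k = 8.8390*0.036790*0.00080024 / (2*pi*118.63*1000*364.78)
k = 9.5708e-13 m^2


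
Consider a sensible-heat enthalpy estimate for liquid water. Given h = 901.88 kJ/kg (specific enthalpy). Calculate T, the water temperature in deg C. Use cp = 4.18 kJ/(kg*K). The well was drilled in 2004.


T = h / cp
T = 901.88 / 4.18
T = 215.76 deg C


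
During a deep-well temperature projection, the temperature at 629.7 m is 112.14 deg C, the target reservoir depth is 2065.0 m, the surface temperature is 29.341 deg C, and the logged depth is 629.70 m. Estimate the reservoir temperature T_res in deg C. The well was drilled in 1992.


Step 1: grad = (T_d1 - T_surf)/d1 * 1000 = (112.14 - 29.341)/629.7 * 1000 = 131.4896 deg C/km
Step 2: T_res = T_surf + grad*d2/1000 = 29.341 + 131.4896*2065.0/1000 = 300.87 deg C
T_res = 300.87 deg C


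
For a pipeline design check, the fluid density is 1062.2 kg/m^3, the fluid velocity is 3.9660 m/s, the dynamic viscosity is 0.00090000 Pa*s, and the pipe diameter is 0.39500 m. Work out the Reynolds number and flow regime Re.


Step 1: Re = rho*vel*D/mu = 1062.2*3.966*0.395/0.0009 = 1.8489e+06
Step 2: Re = 1.8489e+06 > 4000, so flow is turbulent.
Re = 1.8489e+06 (turbulent)


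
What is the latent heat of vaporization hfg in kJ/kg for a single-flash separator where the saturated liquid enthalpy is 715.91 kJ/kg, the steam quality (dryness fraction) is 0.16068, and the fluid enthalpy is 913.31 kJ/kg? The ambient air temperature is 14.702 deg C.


hfg = (h - hf) / x
hfg = (913.31 - 715.91) / 0.16068
hfg = 1228.5 kJ/kg


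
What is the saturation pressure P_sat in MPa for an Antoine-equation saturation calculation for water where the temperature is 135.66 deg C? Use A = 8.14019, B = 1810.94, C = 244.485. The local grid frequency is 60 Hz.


P_sat = 10^(A - B/(C + T)) / 760 * 0.101325
P_sat = 10^(8.14019 - 1810.94/(244.485 + 135.66)) / 760 * 0.101325
P_sat = 0.31716 MPa


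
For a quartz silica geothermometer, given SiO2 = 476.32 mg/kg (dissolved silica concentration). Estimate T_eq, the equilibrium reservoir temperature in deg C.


T_eq = 1309 / (5.19 - log10(SiO2)) - 273.15
T_eq = 1309 / (5.19 - log10(476.32)) - 273.15
T_eq = 247.93 deg C


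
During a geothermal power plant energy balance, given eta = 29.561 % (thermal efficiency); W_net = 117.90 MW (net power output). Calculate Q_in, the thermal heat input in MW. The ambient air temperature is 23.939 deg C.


Q_in = W_net / (eta / 100)
Q_in = 117.90 / (29.561 / 100)
Q_in = 398.84 MW


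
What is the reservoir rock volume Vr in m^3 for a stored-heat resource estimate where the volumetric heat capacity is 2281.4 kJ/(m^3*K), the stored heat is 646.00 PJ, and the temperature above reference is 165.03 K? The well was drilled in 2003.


Vr = Q_s * 1e12 / (rhoc * dT)
Vr = 646.00 * 1e12 / (2281.4 * 165.03)
Vr = 1.7158e+09 m^3


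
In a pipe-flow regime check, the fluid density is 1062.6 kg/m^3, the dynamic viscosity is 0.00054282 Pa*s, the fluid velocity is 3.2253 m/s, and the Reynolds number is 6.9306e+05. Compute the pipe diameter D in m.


D = Re * mu / (rho * vel)
D = 6.9306e+05 * 0.00054282 / (1062.6 * 3.2253)
D = 0.10977 m


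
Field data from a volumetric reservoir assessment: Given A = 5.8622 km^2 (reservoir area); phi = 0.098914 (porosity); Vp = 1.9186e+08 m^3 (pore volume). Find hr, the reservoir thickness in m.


hr = Vp / (A * 1e6 * phi)
hr = 1.9186e+08 / (5.8622 * 1e6 * 0.098914)
hr = 330.88 m


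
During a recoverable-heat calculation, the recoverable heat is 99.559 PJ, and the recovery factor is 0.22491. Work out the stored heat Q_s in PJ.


Q_s = Q_rec / RF
Q_s = 99.559 / 0.22491
Q_s = 442.66 PJ


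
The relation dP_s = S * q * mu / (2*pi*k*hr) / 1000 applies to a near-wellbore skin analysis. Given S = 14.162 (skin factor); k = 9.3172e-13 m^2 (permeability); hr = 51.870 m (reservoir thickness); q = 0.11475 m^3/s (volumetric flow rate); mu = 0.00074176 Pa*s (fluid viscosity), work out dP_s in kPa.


dP_s = S * q * mu / (2*pi*k*hr) / 1000
dP_s = 14.162 * 0.11475 * 0.00074176 / (2*pi*9.3172e-13*51.870) / 1000
dP_s = 3969.7 kPa


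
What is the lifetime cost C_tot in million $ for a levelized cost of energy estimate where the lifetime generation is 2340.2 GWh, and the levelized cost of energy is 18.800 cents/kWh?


C_tot = LCOE / 100 * E_tot
C_tot = 18.800 / 100 * 2340.2
C_tot = 439.96 million $


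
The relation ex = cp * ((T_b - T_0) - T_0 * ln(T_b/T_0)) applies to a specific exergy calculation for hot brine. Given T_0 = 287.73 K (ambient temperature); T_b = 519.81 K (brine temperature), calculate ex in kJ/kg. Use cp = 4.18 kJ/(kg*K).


ex = cp * ((T_b - T_0) - T_0 * ln(T_b/T_0))
ex = 4.18 * ((519.81 - 287.73) - 287.73 * ln(519.81/287.73))
ex = 258.76 kJ/kg


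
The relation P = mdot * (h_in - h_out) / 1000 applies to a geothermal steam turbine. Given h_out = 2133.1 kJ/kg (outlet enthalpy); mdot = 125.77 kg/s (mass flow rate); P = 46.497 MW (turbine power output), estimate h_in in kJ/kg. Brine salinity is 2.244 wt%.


h_in = h_out + P * 1000 / mdot
h_in = 2133.1 + 46.497 * 1000 / 125.77
h_in = 2502.8 kJ/kg


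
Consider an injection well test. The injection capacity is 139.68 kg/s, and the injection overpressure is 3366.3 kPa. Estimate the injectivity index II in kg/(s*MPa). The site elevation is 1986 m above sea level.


II = mdot * 1000 / dP
II = 139.68 * 1000 / 3366.3
II = 41.494 kg/(s*MPa)


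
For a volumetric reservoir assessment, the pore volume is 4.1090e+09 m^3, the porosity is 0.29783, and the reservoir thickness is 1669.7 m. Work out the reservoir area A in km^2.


A = Vp / (1e6 * hr * phi)
A = 4.1090e+09 / (1e6 * 1669.7 * 0.29783)
A = 8.2628 km^2


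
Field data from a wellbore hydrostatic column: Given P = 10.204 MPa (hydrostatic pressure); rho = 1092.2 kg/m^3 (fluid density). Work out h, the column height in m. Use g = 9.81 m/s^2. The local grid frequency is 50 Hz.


h = P * 1e6 / (g * rho)
h = 10.204 * 1e6 / (9.81 * 1092.2)
h = 952.36 m


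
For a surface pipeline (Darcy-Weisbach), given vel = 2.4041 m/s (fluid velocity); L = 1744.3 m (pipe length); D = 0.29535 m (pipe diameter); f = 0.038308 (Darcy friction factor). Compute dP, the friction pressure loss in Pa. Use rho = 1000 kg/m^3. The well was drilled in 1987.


dP = f * (L/D) * (rho*vel^2/2) / 1000
dP = 0.038308 * (1744.3/0.29535) * (1000*2.4041^2/2) / 1000
dP = 653.8058 kPa
Convert: 653.8058 kPa * 1000.0 = 6.5381e+05 Pa
dP = 6.5381e+05 Pa


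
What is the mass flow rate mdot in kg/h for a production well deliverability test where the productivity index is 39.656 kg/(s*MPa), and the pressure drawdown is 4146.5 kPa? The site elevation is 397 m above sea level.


mdot = PI * dP / 1000
mdot = 39.656 * 4146.5 / 1000
mdot = 164.4336 kg/s
Convert: 164.4336 kg/s * 3600.0 = 5.9196e+05 kg/h
mdot = 5.9196e+05 kg/h


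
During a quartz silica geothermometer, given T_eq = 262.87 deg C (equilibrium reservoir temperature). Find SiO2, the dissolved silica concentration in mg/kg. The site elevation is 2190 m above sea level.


SiO2 = 10^(5.19 - 1309/(T_eq + 273.15))
SiO2 = 10^(5.19 - 1309/(262.87 + 273.15))
SiO2 = 559.66 mg/kg


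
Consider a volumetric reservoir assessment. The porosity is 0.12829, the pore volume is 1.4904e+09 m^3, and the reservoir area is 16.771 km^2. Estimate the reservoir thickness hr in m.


hr = Vp / (A * 1e6 * phi)
hr = 1.4904e+09 / (16.771 * 1e6 * 0.12829)
hr = 692.71 m


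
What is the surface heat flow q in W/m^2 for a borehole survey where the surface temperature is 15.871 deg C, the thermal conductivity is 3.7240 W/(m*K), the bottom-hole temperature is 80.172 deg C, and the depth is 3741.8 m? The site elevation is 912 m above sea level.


Step 1: grad = (T_d - T_surf)/d * 1000 = (80.172 - 15.871)/3741.8 * 1000 = 17.18451 deg C/km
Step 2: q = k * grad / 1000 = 3.724 * 17.18451 / 1000 = 0.063995 W/m^2
q = 0.063995 W/m^2


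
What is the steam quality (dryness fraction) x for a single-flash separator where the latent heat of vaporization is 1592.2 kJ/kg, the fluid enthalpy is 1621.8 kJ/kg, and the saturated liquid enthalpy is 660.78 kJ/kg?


x = (h - hf) / hfg
x = (1621.8 - 660.78) / 1592.2
x = 0.60358


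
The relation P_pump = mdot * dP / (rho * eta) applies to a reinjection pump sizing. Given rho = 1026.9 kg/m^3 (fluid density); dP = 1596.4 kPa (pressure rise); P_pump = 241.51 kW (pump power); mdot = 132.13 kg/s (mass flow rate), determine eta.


eta = mdot * dP / (rho * P_pump)
eta = 132.13 * 1596.4 / (1026.9 * 241.51)
eta = 0.85051


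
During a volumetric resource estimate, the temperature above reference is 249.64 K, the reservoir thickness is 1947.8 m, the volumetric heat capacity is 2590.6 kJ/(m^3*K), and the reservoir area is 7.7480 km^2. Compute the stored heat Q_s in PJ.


Step 1: Vr = A*1e6*hr = 7.748*1e6*1947.8 = 1.509155e+10 m^3
Step 2: Q_s = Vr*rhoc*dT/1e12 = 1.509155e+10*2590.6*249.64/1e12 = 9760.0 PJ
Q_s = 9760.0 PJ


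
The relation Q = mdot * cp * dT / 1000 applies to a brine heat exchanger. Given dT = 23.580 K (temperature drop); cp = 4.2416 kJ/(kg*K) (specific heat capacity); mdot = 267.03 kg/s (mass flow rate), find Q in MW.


Q = mdot * cp * dT / 1000
Q = 267.03 * 4.2416 * 23.580 / 1000
Q = 26.708 MW


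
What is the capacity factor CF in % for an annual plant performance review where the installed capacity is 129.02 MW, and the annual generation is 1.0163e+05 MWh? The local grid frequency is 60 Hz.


CF = E_a / (cap * 8760) * 100
CF = 1.0163e+05 / (129.02 * 8760) * 100
CF = 8.9921 %


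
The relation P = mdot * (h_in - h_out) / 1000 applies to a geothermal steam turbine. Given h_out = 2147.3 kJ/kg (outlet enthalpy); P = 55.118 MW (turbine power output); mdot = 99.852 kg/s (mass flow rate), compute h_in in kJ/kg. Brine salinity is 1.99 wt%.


h_in = h_out + P * 1000 / mdot
h_in = 2147.3 + 55.118 * 1000 / 99.852
h_in = 2699.3 kJ/kg


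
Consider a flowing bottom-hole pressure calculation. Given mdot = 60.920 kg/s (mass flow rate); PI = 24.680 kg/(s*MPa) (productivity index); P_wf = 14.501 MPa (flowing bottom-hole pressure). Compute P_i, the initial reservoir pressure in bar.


P_i = P_wf + mdot / PI
P_i = 14.501 + 60.920 / 24.680
P_i = 16.96940 MPa
Convert: 16.96940 MPa * 10.0 = 169.69 bar
P_i = 169.69 bar


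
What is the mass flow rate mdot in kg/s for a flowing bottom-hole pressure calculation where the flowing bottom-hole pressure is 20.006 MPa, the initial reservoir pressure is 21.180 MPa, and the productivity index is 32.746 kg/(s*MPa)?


mdot = (P_i - P_wf) * PI
mdot = (21.180 - 20.006) * 32.746
mdot = 38.444 kg/s


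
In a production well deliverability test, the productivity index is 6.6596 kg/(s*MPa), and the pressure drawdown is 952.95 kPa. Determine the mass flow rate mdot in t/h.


mdot = PI * dP / 1000
mdot = 6.6596 * 952.95 / 1000
mdot = 6.346266 kg/s
Convert: 6.346266 kg/s * 3.6 = 22.847 t/h
mdot = 22.847 t/h


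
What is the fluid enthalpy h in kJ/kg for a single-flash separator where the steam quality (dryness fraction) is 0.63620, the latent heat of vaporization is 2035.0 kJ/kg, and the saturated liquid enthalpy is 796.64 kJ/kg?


h = hf + x * hfg
h = 796.64 + 0.63620 * 2035.0
h = 2091.3 kJ/kg


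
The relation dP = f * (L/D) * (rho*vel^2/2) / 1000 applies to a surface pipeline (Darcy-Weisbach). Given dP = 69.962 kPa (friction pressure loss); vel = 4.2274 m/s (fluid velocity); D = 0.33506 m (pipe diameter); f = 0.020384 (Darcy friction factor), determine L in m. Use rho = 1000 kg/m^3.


L = dP*1000*D / (f*rho*vel^2/2)
L = 69.962*1000*0.33506 / (0.020384*1000*4.2274^2/2)
L = 128.70 m


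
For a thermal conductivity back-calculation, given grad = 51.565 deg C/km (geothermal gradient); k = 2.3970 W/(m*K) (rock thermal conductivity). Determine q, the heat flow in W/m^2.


q = k * grad / 1000
q = 2.3970 * 51.565 / 1000
q = 0.12360 W/m^2


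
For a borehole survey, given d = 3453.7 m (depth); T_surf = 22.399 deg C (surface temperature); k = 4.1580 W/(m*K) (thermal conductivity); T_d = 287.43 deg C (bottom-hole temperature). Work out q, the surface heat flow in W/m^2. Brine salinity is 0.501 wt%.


Step 1: grad = (T_d - T_surf)/d * 1000 = (287.43 - 22.399)/3453.7 * 1000 = 76.73828 deg C/km
Step 2: q = k * grad / 1000 = 4.158 * 76.73828 / 1000 = 0.31908 W/m^2
q = 0.31908 W/m^2


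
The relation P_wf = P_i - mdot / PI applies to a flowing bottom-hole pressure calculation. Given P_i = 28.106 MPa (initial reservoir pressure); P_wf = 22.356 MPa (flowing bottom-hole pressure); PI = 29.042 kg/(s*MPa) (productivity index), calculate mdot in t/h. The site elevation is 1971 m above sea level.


mdot = (P_i - P_wf) * PI
mdot = (28.106 - 22.356) * 29.042
mdot = 166.9915 kg/s
Convert: 166.9915 kg/s * 3.6 = 601.17 t/h
mdot = 601.17 t/h


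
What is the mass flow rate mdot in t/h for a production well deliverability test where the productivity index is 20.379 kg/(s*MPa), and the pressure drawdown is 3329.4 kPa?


mdot = PI * dP / 1000
mdot = 20.379 * 3329.4 / 1000
mdot = 67.84984 kg/s
Convert: 67.84984 kg/s * 3.6 = 244.26 t/h
mdot = 244.26 t/h


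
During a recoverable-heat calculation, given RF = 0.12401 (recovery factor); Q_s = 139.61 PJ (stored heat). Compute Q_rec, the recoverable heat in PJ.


Q_rec = Q_s * RF
Q_rec = 139.61 * 0.12401
Q_rec = 17.313 PJ


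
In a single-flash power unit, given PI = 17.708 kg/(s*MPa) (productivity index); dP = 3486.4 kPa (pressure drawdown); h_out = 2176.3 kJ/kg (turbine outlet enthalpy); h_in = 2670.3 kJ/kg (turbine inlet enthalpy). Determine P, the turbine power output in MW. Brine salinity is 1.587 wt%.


Step 1: mdot = PI * dP / 1000 = 17.708 * 3486.4 / 1000 = 61.73717 kg/s
Step 2: P = mdot*(h_in - h_out)/1000 = 61.73717*(2670.3 - 2176.3)/1000 = 30.498 MW
P = 30.498 MW
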